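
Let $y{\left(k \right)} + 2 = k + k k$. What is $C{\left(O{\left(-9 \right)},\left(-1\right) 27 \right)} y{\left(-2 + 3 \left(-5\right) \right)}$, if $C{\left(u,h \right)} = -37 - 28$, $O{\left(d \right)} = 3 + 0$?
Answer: $-17550$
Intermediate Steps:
$O{\left(d \right)} = 3$
$C{\left(u,h \right)} = -65$
$y{\left(k \right)} = -2 + k + k^{2}$ ($y{\left(k \right)} = -2 + \left(k + k k\right) = -2 + \left(k + k^{2}\right) = -2 + k + k^{2}$)
$C{\left(O{\left(-9 \right)},\left(-1\right) 27 \right)} y{\left(-2 + 3 \left(-5\right) \right)} = - 65 \left(-2 + \left(-2 + 3 \left(-5\right)\right) + \left(-2 + 3 \left(-5\right)\right)^{2}\right) = - 65 \left(-2 - 17 + \left(-2 - 15\right)^{2}\right) = - 65 \left(-2 - 17 + \left(-17\right)^{2}\right) = - 65 \left(-2 - 17 + 289\right) = \left(-65\right) 270 = -17550$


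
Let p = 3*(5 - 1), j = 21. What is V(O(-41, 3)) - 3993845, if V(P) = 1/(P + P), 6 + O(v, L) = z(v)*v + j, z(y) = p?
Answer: -3810128131/954 ≈ -3.9938e+6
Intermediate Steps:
p = 12 (p = 3*4 = 12)
z(y) = 12
O(v, L) = 15 + 12*v (O(v, L) = -6 + (12*v + 21) = -6 + (21 + 12*v) = 15 + 12*v)
V(P) = 1/(2*P)
V(O(-41, 3)) - 3993845 = 1/(2*(15 + 12*(-41))) - 3993845 = 1/(2*(15 - 492)) - 3993845 = (½)/(-477) - 3993845 = (½)*(-1/477) - 3993845 = -1/954 - 3993845 = -3810128131/954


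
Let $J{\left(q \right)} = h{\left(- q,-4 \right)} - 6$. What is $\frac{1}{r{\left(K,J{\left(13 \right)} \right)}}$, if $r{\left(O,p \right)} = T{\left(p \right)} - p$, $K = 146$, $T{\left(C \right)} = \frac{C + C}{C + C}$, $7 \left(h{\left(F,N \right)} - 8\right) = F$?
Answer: $\frac{7}{6} \approx 1.1667$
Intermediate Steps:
$h{\left(F,N \right)} = 8 + \frac{F}{7}$
$J{\left(q \right)} = 2 - \frac{q}{7}$ ($J{\left(q \right)} = \left(8 + \frac{\left(-1\right) q}{7}\right) - 6 = \left(8 - \frac{q}{7}\right) - 6 = 2 - \frac{q}{7}$)
$T{\left(C \right)} = 1$ ($T{\left(C \right)} = \frac{2 C}{2 C} = 2 C \frac{1}{2 C} = 1$)
$r{\left(O,p \right)} = 1 - p$
$\frac{1}{r{\left(K,J{\left(13 \right)} \right)}} = \frac{1}{1 - \left(2 - \frac{13}{7}\right)} = \frac{1}{1 - \frac{1}{7}} = \frac{1}{\frac{6}{7}} = \frac{7}{6}$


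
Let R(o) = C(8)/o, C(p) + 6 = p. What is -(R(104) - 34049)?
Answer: 1770547/52 ≈ 34049.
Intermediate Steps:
C(p) = -6 + p
R(o) = 2/o (R(o) = (-6 + 8)/o = 2/o)
-(R(104) - 34049) = -(2/104 - 34049) = -(2*(1/104) - 34049) = -(1/52 - 34049) = -1*(-1770547/52) = 1770547/52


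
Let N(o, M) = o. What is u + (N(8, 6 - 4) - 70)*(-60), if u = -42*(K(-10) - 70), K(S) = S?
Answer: 7080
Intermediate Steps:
u = 3360 (u = -42*(-10 - 70) = -42*(-80) = 3360)
u + (N(8, 6 - 4) - 70)*(-60) = 3360 + (8 - 70)*(-60) = 3360 - 62*(-60) = 3360 + 3720 = 7080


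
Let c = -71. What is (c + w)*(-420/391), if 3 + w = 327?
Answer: -4620/17 ≈ -271.76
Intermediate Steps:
w = 324 (w = -3 + 327 = 324)
(c + w)*(-420/391) = (-71 + 324)*(-420/391) = 253*(-420*1/391) = 253*(-420/391) = -4620/17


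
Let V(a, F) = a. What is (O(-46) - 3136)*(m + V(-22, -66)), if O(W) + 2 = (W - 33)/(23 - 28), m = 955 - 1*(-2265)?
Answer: -49923978/5 ≈ -9.9848e+6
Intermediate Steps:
m = 3220 (m = 955 + 2265 = 3220)
O(W) = 23/5 - W/5 (O(W) = -2 + (W - 33)/(23 - 28) = -2 + (-33 + W)/(-5) = -2 + (-33 + W)*(-⅕) = -2 + (33/5 - W/5) = 23/5 - W/5)
(O(-46) - 3136)*(m + V(-22, -66)) = ((23/5 - ⅕*(-46)) - 3136)*(3220 - 22) = ((23/5 + 46/5) - 3136)*3198 = (69/5 - 3136)*3198 = -15611/5*3198 = -49923978/5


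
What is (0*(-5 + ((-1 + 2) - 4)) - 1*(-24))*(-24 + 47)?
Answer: 552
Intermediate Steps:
(0*(-5 + ((-1 + 2) - 4)) - 1*(-24))*(-24 + 47) = (0*(-5 + (1 - 4)) + 24)*23 = (0*(-5 - 3) + 24)*23 = (0*(-8) + 24)*23 = (0 + 24)*23 = 24*23 = 552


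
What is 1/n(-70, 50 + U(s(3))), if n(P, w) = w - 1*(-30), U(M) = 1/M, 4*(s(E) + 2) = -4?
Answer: 3/239 ≈ 0.012552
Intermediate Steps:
s(E) = -3 (s(E) = -2 + (1/4)*(-4) = -2 - 1 = -3)
U(M) = 1/M
n(P, w) = 30 + w (n(P, w) = w + 30 = 30 + w)
1/n(-70, 50 + U(s(3))) = 1/(30 + (50 + 1/(-3))) = 1/(30 + (50 - 1/3)) = 1/(30 + 149/3) = 1/(239/3) = 3/239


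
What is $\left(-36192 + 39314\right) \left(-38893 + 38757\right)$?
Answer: $-424592$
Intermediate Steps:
$\left(-36192 + 39314\right) \left(-38893 + 38757\right) = 3122 \left(-136\right) = -424592$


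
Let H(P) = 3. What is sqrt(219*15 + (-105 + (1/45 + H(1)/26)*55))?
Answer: sqrt(19393166)/78 ≈ 56.459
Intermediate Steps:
sqrt(219*15 + (-105 + (1/45 + H(1)/26)*55)) = sqrt(219*15 + (-105 + (1/45 + 3/26)*55)) = sqrt(3285 + (-105 + (1*(1/45) + 3*(1/26))*55)) = sqrt(3285 + (-105 + (1/45 + 3/26)*55)) = sqrt(3285 + (-105 + (161/1170)*55)) = sqrt(3285 + (-105 + 1771/234)) = sqrt(3285 - 22799/234) = sqrt(745891/234) = sqrt(19393166)/78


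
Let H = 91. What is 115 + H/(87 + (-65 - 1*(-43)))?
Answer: 582/5 ≈ 116.40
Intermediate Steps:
115 + H/(87 + (-65 - 1*(-43))) = 115 + 91/(87 + (-65 - 1*(-43))) = 115 + 91/(87 + (-65 + 43)) = 115 + 91/(87 - 22) = 115 + 91/65 = 115 + 91*(1/65) = 115 + 7/5 = 582/5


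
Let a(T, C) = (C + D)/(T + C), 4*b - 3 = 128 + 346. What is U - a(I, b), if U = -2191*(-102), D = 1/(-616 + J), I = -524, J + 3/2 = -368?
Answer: 713142952777/3191049 ≈ 2.2348e+5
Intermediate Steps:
J = -739/2 (J = -3/2 - 368 = -739/2 ≈ -369.50)
D = -2/1971 (D = 1/(-616 - 739/2) = 1/(-1971/2) = -2/1971 ≈ -0.0010147)
b = 477/4 (b = ¾ + (128 + 346)/4 = ¾ + (¼)*474 = ¾ + 237/2 = 477/4 ≈ 119.25)
a(T, C) = (-2/1971 + C)/(C + T) (a(T, C) = (C - 2/1971)/(T + C) = (-2/1971 + C)/(C + T))
U = 223482
U - a(I, b) = 223482 - (-2/1971 + 477/4)/(477/4 - 524) = 223482 - 940159/((-1619/4)*7884) = 223482 - (-4)*940159/(1619*7884) = 223482 - 1*(-940159/3191049) = 223482 + 940159/3191049 = 713142952777/3191049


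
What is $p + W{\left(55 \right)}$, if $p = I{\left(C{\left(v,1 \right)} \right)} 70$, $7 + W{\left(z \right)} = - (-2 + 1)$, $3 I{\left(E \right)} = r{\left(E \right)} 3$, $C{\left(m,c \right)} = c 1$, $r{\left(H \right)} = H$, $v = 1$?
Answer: $64$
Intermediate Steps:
$C{\left(m,c \right)} = c$
$I{\left(E \right)} = E$ ($I{\left(E \right)} = \frac{E 3}{3} = \frac{3 E}{3} = E$)
$W{\left(z \right)} = -6$ ($W{\left(z \right)} = -7 - \left(-2 + 1\right) = -7 - -1 = -7 + 1 = -6$)
$p = 70$ ($p = 1 \cdot 70 = 70$)
$p + W{\left(55 \right)} = 70 - 6 = 64$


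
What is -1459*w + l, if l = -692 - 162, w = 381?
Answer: -556733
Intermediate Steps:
l = -854
-1459*w + l = -1459*381 - 854 = -555879 - 854 = -556733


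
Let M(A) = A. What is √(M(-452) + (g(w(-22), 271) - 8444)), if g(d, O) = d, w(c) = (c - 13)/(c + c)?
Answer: I*√4305279/22 ≈ 94.314*I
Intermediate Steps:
w(c) = (-13 + c)/(2*c) (w(c) = (-13 + c)/((2*c)) = (-13 + c)*(1/(2*c)) = (-13 + c)/(2*c))
√(M(-452) + (g(w(-22), 271) - 8444)) = √(-452 + ((½)*(-13 - 22)/(-22) - 8444)) = √(-452 + ((½)*(-1/22)*(-35) - 8444)) = √(-452 + (35/44 - 8444)) = √(-452 - 371501/44) = √(-391389/44) = I*√4305279/22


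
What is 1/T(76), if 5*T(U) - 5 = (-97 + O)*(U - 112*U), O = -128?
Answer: 1/379621 ≈ 2.6342e-6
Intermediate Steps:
T(U) = 1 + 4995*U (T(U) = 1 + ((-97 - 128)*(U - 112*U))/5 = 1 + (-(-24975)*U)/5 = 1 + (24975*U)/5 = 1 + 4995*U)
1/T(76) = 1/(1 + 4995*76) = 1/(1 + 379620) = 1/379621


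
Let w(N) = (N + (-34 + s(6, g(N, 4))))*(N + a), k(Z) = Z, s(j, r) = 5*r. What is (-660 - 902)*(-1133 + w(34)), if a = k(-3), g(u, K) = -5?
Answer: 2980296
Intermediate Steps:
a = -3
w(N) = (-59 + N)*(-3 + N) (w(N) = (N + (-34 + 5*(-5)))*(N - 3) = (N + (-34 - 25))*(-3 + N) = (N - 59)*(-3 + N) = (-59 + N)*(-3 + N))
(-660 - 902)*(-1133 + w(34)) = (-660 - 902)*(-1133 + (177 + 34² - 62*34)) = -1562*(-1133 + (177 + 1156 - 2108)) = -1562*(-1133 - 775) = -1562*(-1908) = 2980296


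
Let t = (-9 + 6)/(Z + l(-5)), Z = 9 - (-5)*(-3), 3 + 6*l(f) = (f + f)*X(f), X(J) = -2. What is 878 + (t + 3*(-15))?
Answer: 15845/19 ≈ 833.95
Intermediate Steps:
l(f) = -½ - 2*f/3 (l(f) = -½ + ((f + f)*(-2))/6 = -½ + ((2*f)*(-2))/6 = -½ + (-4*f)/6 = -½ - 2*f/3)
Z = -6 (Z = 9 - 1*15 = 9 - 15 = -6)
t = 18/19 (t = (-9 + 6)/(-6 + (-½ - ⅔*(-5))) = -3/(-6 + (-½ + 10/3)) = -3/(-6 + 17/6) = -3/(-19/6) = -3*(-6/19) = 18/19 ≈ 0.94737)
878 + (t + 3*(-15)) = 878 + (18/19 + 3*(-15)) = 878 + (18/19 - 45) = 878 - 837/19 = 15845/19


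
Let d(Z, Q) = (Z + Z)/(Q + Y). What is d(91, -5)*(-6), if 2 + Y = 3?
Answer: 273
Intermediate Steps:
Y = 1 (Y = -2 + 3 = 1)
d(Z, Q) = 2*Z/(1 + Q) (d(Z, Q) = (Z + Z)/(Q + 1) = (2*Z)/(1 + Q) = 2*Z/(1 + Q))
d(91, -5)*(-6) = (2*91/(1 - 5))*(-6) = (2*91/(-4))*(-6) = (2*91*(-1/4))*(-6) = -91/2*(-6) = 273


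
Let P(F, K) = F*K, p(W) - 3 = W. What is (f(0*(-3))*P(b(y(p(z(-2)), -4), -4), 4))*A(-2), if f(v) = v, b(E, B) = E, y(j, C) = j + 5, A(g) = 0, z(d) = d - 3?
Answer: 0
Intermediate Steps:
z(d) = -3 + d
p(W) = 3 + W
y(j, C) = 5 + j
(f(0*(-3))*P(b(y(p(z(-2)), -4), -4), 4))*A(-2) = ((0*(-3))*((5 + (3 + (-3 - 2)))*4))*0 = (0*((5 + (3 - 5))*4))*0 = (0*((5 - 2)*4))*0 = (0*(3*4))*0 = (0*12)*0 = 0*0 = 0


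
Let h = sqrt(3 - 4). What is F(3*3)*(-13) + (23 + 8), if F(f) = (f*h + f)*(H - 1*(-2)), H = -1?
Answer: -86 - 117*I ≈ -86.0 - 117.0*I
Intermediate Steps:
h = I (h = sqrt(-1) = I ≈ 1.0*I)
F(f) = f + I*f (F(f) = (f*I + f)*(-1 - 1*(-2)) = (I*f + f)*(-1 + 2) = (f + I*f)*1 = f + I*f)
F(3*3)*(-13) + (23 + 8) = ((3*3)*(1 + I))*(-13) + (23 + 8) = (9*(1 + I))*(-13) + 31 = (9 + 9*I)*(-13) + 31 = (-117 - 117*I) + 31 = -86 - 117*I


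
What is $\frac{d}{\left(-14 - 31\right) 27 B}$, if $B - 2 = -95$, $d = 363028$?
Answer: $\frac{363028}{112995} \approx 3.2128$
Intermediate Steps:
$B = -93$ ($B = 2 - 95 = -93$)
$\frac{d}{\left(-14 - 31\right) 27 B} = \frac{363028}{\left(-14 - 31\right) 27 \left(-93\right)} = \frac{363028}{\left(-45\right) 27 \left(-93\right)} = \frac{363028}{\left(-1215\right) \left(-93\right)} = \frac{363028}{112995}$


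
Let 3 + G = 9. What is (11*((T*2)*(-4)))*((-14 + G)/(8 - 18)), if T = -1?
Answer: 352/5 ≈ 70.400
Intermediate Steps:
G = 6 (G = -3 + 9 = 6)
(11*((T*2)*(-4)))*((-14 + G)/(8 - 18)) = (11*(-1*2*(-4)))*((-14 + 6)/(8 - 18)) = (11*(-2*(-4)))*(-8/(-10)) = (11*8)*(-8*(-⅒)) = 88*(⅘) = 352/5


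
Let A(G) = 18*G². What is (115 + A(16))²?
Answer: 22306729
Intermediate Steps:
(115 + A(16))² = (115 + 18*16²)² = (115 + 18*256)² = (115 + 4608)² = 4723² = 22306729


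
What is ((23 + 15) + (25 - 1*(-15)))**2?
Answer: 6084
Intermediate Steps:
((23 + 15) + (25 - 1*(-15)))**2 = (38 + (25 + 15))**2 = (38 + 40)**2 = 78**2 = 6084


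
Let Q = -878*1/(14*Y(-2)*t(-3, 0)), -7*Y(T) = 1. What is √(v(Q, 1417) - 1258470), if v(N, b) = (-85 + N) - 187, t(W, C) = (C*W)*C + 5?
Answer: I*√31466355/5 ≈ 1121.9*I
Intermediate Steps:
t(W, C) = 5 + W*C² (t(W, C) = W*C² + 5 = 5 + W*C²)
Y(T) = -⅐ (Y(T) = -⅐*1 = -⅐)
Q = 439/5 (Q = -878*(-1/(2*(5 - 3*0²))) = -878*(-1/(2*(5 - 3*0))) = -878*(-1/(2*(5 + 0))) = -878/((-2*5)) = -878/(-10) = -878*(-⅒) = 439/5 ≈ 87.800)
v(N, b) = -272 + N
√(v(Q, 1417) - 1258470) = √((-272 + 439/5) - 1258470) = √(-921/5 - 1258470) = √(-6293271/5) = I*√31466355/5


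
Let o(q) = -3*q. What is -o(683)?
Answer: 2049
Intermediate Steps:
-o(683) = -(-3)*683 = -1*(-2049) = 2049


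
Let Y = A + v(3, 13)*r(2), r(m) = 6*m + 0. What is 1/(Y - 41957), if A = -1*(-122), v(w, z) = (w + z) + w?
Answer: -1/41607 ≈ -2.4034e-5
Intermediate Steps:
v(w, z) = z + 2*w
r(m) = 6*m
A = 122
Y = 350 (Y = 122 + (13 + 2*3)*(6*2) = 122 + (13 + 6)*12 = 122 + 19*12 = 122 + 228 = 350)
1/(Y - 41957) = 1/(350 - 41957) = 1/(-41607) = -1/41607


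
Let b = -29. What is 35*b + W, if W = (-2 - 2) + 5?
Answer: -1014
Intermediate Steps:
W = 1 (W = -4 + 5 = 1)
35*b + W = 35*(-29) + 1 = -1015 + 1 = -1014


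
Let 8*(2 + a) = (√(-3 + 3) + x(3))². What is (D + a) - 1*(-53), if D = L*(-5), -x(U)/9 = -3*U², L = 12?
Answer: 58977/8 ≈ 7372.1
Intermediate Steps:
x(U) = 27*U² (x(U) = -(-27)*U² = 27*U²)
D = -60 (D = 12*(-5) = -60)
a = 59033/8 (a = -2 + (√(-3 + 3) + 27*3²)²/8 = -2 + (√0 + 27*9)²/8 = -2 + (0 + 243)²/8 = -2 + (⅛)*243² = -2 + (⅛)*59049 = -2 + 59049/8 = 59033/8 ≈ 7379.1)
(D + a) - 1*(-53) = (-60 + 59033/8) - 1*(-53) = 58553/8 + 53 = 58977/8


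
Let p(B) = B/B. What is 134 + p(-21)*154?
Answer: 288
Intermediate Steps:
p(B) = 1
134 + p(-21)*154 = 134 + 1*154 = 134 + 154 = 288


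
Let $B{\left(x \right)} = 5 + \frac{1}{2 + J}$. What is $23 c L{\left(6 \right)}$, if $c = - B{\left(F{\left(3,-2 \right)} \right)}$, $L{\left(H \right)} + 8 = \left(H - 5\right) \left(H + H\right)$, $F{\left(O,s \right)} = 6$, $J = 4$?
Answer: $- \frac{1426}{3} \approx -475.33$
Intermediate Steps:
$L{\left(H \right)} = -8 + 2 H \left(-5 + H\right)$ ($L{\left(H \right)} = -8 + \left(H - 5\right) \left(H + H\right) = -8 + \left(-5 + H\right) 2 H = -8 + 2 H \left(-5 + H\right)$)
$B{\left(x \right)} = \frac{31}{6}$ ($B{\left(x \right)} = 5 + \frac{1}{2 + 4} = 5 + \frac{1}{6} = \frac{31}{6}$)
$c = - \frac{31}{6}$ ($c = \left(-1\right) \frac{31}{6} = - \frac{31}{6} \approx -5.1667$)
$23 c L{\left(6 \right)} = 23 \left(- \frac{31}{6}\right) \left(-8 - 60 + 2 \cdot 6^{2}\right) = - \frac{713 \left(-8 - 60 + 2 \cdot 36\right)}{6} = - \frac{713 \left(-8 - 60 + 72\right)}{6} = \left(- \frac{713}{6}\right) 4 = - \frac{1426}{3}$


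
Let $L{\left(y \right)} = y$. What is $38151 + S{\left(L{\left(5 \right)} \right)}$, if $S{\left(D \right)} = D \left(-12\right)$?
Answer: $38091$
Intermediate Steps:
$S{\left(D \right)} = - 12 D$
$38151 + S{\left(L{\left(5 \right)} \right)} = 38151 - 60 = 38091$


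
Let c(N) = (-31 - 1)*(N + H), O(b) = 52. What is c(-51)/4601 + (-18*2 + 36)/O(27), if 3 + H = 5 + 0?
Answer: 1568/4601 ≈ 0.34080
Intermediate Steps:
H = 2 (H = -3 + (5 + 0) = -3 + 5 = 2)
c(N) = -64 - 32*N (c(N) = (-31 - 1)*(N + 2) = -32*(2 + N) = -64 - 32*N)
c(-51)/4601 + (-18*2 + 36)/O(27) = (-64 - 32*(-51))/4601 + (-18*2 + 36)/52 = (-64 + 1632)*(1/4601) + (-36 + 36)*(1/52) = 1568*(1/4601) + 0*(1/52) = 1568/4601 + 0 = 1568/4601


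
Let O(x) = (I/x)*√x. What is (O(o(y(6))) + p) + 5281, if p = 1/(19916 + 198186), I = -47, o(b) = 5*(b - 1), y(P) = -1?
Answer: 1151796663/218102 + 47*I*√10/10 ≈ 5281.0 + 14.863*I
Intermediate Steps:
o(b) = -5 + 5*b (o(b) = 5*(-1 + b) = -5 + 5*b)
p = 1/218102 ≈ 4.5850e-6
O(x) = -47/√x (O(x) = (-47/x)*√x = -47/√x)
(O(o(y(6))) + p) + 5281 = (-47/√(-5 + 5*(-1)) + 1/218102) + 5281 = (-47/√(-5 - 5) + 1/218102) + 5281 = (-(-47)*I*√10/10 + 1/218102) + 5281 = (47*I*√10/10 + 1/218102) + 5281 = (1/218102 + 47*I*√10/10) + 5281 = 1151796663/218102 + 47*I*√10/10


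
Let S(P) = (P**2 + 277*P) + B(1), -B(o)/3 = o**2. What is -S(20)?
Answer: -5937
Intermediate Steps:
B(o) = -3*o**2
S(P) = -3 + P**2 + 277*P (S(P) = (P**2 + 277*P) - 3*1**2 = (P**2 + 277*P) - 3*1 = (P**2 + 277*P) - 3 = -3 + P**2 + 277*P)
-S(20) = -(-3 + 20**2 + 277*20) = -(-3 + 400 + 5540) = -1*5937 = -5937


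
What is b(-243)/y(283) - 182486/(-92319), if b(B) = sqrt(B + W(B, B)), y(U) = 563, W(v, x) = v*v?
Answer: 182486/92319 + 99*sqrt(6)/563 ≈ 2.4074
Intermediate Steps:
W(v, x) = v**2
b(B) = sqrt(B + B**2)
b(-243)/y(283) - 182486/(-92319) = sqrt(-243*(1 - 243))/563 - 182486/(-92319) = sqrt(-243*(-242))*(1/563) - 182486*(-1/92319) = sqrt(58806)*(1/563) + 182486/92319 = (99*sqrt(6))*(1/563) + 182486/92319 = 99*sqrt(6)/563 + 182486/92319 = 182486/92319 + 99*sqrt(6)/563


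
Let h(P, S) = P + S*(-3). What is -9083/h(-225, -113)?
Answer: -9083/114 ≈ -79.675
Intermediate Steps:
h(P, S) = P - 3*S
-9083/h(-225, -113) = -9083/(-225 - 3*(-113)) = -9083/(-225 + 339) = -9083/114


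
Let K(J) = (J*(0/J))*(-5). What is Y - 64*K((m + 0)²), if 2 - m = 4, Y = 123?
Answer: 123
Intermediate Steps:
m = -2 (m = 2 - 1*4 = 2 - 4 = -2)
K(J) = 0 (K(J) = (J*0)*(-5) = 0*(-5) = 0)
Y - 64*K((m + 0)²) = 123 - 64*0 = 123 + 0 = 123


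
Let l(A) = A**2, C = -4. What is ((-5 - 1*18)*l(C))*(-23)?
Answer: 8464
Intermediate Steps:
((-5 - 1*18)*l(C))*(-23) = ((-5 - 1*18)*(-4)**2)*(-23) = ((-5 - 18)*16)*(-23) = -23*16*(-23) = -368*(-23) = 8464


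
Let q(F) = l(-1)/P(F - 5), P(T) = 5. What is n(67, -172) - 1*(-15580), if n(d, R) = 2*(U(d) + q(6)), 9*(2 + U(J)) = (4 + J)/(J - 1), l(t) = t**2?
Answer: 23131309/1485 ≈ 15577.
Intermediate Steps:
U(J) = -2 + (4 + J)/(9*(-1 + J)) (U(J) = -2 + ((4 + J)/(J - 1))/9 = -2 + ((4 + J)/(-1 + J))/9 = -2 + (4 + J)/(9*(-1 + J)))
q(F) = 1/5 (q(F) = (-1)**2/5 = 1*(1/5) = 1/5)
n(d, R) = 2/5 + 2*(22 - 17*d)/(9*(-1 + d)) (n(d, R) = 2*((22 - 17*d)/(9*(-1 + d)) + 1/5) = 2*(1/5 + (22 - 17*d)/(9*(-1 + d))) = 2/5 + 2*(22 - 17*d)/(9*(-1 + d)))
n(67, -172) - 1*(-15580) = 2*(101 - 76*67)/(45*(-1 + 67)) - 1*(-15580) = (2/45)*(101 - 5092)/66 + 15580 = (2/45)*(1/66)*(-4991) + 15580 = -4991/1485 + 15580 = 23131309/1485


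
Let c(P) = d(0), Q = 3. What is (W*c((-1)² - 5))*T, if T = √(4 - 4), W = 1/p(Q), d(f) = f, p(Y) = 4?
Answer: 0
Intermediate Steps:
c(P) = 0
W = ¼ (W = 1/4 = 1*(¼) = ¼ ≈ 0.25000)
T = 0 (T = √0 = 0)
(W*c((-1)² - 5))*T = ((¼)*0)*0 = 0*0 = 0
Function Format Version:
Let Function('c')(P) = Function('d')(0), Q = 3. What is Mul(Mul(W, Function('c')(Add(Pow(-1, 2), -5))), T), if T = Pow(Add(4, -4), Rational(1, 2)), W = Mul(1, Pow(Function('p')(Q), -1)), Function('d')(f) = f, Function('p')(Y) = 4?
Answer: 0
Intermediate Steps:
Function('c')(P) = 0
W = Rational(1, 4) (W = Mul(1, Pow(4, -1)) = Mul(1, Rational(1, 4)) = Rational(1, 4) ≈ 0.25000)
T = 0 (T = Pow(0, Rational(1, 2)) = 0)
Mul(Mul(W, Function('c')(Add(Pow(-1, 2), -5))), T) = Mul(Mul(Rational(1, 4), 0), 0) = Mul(0, 0) = 0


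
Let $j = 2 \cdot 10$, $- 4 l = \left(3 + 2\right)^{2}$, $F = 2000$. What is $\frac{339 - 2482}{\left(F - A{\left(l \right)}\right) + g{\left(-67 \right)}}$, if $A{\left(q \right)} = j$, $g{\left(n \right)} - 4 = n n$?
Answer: $- \frac{2143}{6473} \approx -0.33107$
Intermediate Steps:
$l = - \frac{25}{4}$ ($l = - \frac{\left(3 + 2\right)^{2}}{4} = - \frac{5^{2}}{4} = \left(- \frac{1}{4}\right) 25 = - \frac{25}{4} \approx -6.25$)
$g{\left(n \right)} = 4 + n^{2}$ ($g{\left(n \right)} = 4 + n n = 4 + n^{2}$)
$j = 20$
$A{\left(q \right)} = 20$
$\frac{339 - 2482}{\left(F - A{\left(l \right)}\right) + g{\left(-67 \right)}} = \frac{339 - 2482}{\left(2000 - 20\right) + \left(4 + \left(-67\right)^{2}\right)} = - \frac{2143}{\left(2000 - 20\right) + \left(4 + 4489\right)} = - \frac{2143}{1980 + 4493} = - \frac{2143}{6473}$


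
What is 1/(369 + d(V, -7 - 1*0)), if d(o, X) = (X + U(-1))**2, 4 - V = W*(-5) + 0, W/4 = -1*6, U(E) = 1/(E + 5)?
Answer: 16/6633 ≈ 0.0024122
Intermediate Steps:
U(E) = 1/(5 + E)
W = -24 (W = 4*(-1*6) = 4*(-6) = -24)
V = -116 (V = 4 - (-24*(-5) + 0) = 4 - (120 + 0) = 4 - 1*120 = 4 - 120 = -116)
d(o, X) = (1/4 + X)**2 (d(o, X) = (X + 1/(5 - 1))**2 = (X + 1/4)**2 = (1/4 + X)**2)
1/(369 + d(V, -7 - 1*0)) = 1/(369 + (1 + 4*(-7 - 1*0))**2/16) = 1/(369 + (1 + 4*(-7 + 0))**2/16) = 1/(369 + (1 + 4*(-7))**2/16) = 1/(369 + (1 - 28)**2/16) = 1/(369 + (1/16)*(-27)**2) = 1/(369 + (1/16)*729) = 1/(369 + 729/16) = 1/(6633/16) = 16/6633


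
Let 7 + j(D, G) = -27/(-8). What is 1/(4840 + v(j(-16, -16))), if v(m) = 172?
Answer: 1/5012 ≈ 0.00019952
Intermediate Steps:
j(D, G) = -29/8 (j(D, G) = -7 - 27/(-8) = -7 - 27*(-1/8) = -7 + 27/8 = -29/8)
1/(4840 + v(j(-16, -16))) = 1/(4840 + 172) = 1/5012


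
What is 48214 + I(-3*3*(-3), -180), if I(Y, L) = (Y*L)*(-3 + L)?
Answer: 937594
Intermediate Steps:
I(Y, L) = L*Y*(-3 + L) (I(Y, L) = (L*Y)*(-3 + L) = L*Y*(-3 + L))
48214 + I(-3*3*(-3), -180) = 48214 - 180*-3*3*(-3)*(-3 - 180) = 48214 - 180*(-9*(-3))*(-183) = 48214 - 180*27*(-183) = 48214 + 889380 = 937594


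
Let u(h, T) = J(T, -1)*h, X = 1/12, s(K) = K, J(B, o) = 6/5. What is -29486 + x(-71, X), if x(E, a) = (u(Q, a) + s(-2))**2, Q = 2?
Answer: -737146/25 ≈ -29486.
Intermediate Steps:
J(B, o) = 6/5 (J(B, o) = 6*(1/5) = 6/5)
X = 1/12 ≈ 0.083333
u(h, T) = 6*h/5
x(E, a) = 4/25 (x(E, a) = ((6/5)*2 - 2)**2 = (12/5 - 2)**2 = (2/5)**2 = 4/25)
-29486 + x(-71, X) = -29486 + 4/25 = -737146/25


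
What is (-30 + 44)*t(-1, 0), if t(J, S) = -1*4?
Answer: -56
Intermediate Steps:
t(J, S) = -4
(-30 + 44)*t(-1, 0) = (-30 + 44)*(-4) = 14*(-4) = -56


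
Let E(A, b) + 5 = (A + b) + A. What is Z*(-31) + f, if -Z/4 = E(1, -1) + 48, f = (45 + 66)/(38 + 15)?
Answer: 289279/53 ≈ 5458.1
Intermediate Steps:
E(A, b) = -5 + b + 2*A (E(A, b) = -5 + ((A + b) + A) = -5 + (b + 2*A) = -5 + b + 2*A)
f = 111/53 ≈ 2.0943
Z = -176 (Z = -4*((-5 - 1 + 2*1) + 48) = -4*((-5 - 1 + 2) + 48) = -4*(-4 + 48) = -4*44 = -176)
Z*(-31) + f = -176*(-31) + 111/53 = 5456 + 111/53 = 289279/53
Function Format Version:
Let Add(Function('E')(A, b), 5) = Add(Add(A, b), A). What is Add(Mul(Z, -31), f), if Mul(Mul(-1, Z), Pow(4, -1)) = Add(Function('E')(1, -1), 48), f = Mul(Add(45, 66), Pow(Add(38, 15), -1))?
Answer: Rational(289279, 53) ≈ 5458.1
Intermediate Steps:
Function('E')(A, b) = Add(-5, b, Mul(2, A)) (Function('E')(A, b) = Add(-5, Add(Add(A, b), A)) = Add(-5, Add(b, Mul(2, A))) = Add(-5, b, Mul(2, A)))
f = Rational(111, 53) (f = Mul(111, Pow(53, -1)) = Mul(111, Rational(1, 53)) = Rational(111, 53) ≈ 2.0943)
Z = -176 (Z = Mul(-4, Add(Add(-5, -1, Mul(2, 1)), 48)) = Mul(-4, Add(Add(-5, -1, 2), 48)) = Mul(-4, Add(-4, 48)) = Mul(-4, 44) = -176)
Add(Mul(Z, -31), f) = Add(Mul(-176, -31), Rational(111, 53)) = Add(5456, Rational(111, 53)) = Rational(289279, 53)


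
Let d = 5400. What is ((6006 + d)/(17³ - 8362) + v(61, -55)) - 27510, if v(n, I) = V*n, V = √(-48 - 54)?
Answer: -94893396/3449 + 61*I*√102 ≈ -27513.0 + 616.07*I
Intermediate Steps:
V = I*√102 (V = √(-102) = I*√102 ≈ 10.1*I)
v(n, I) = I*n*√102 (v(n, I) = (I*√102)*n = I*n*√102)
((6006 + d)/(17³ - 8362) + v(61, -55)) - 27510 = ((6006 + 5400)/(17³ - 8362) + I*61*√102) - 27510 = (11406/(4913 - 8362) + 61*I*√102) - 27510 = (11406/(-3449) + 61*I*√102) - 27510 = (11406*(-1/3449) + 61*I*√102) - 27510 = (-11406/3449 + 61*I*√102) - 27510 = -94893396/3449 + 61*I*√102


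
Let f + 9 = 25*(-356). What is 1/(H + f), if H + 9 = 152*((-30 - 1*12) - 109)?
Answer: -1/31870 ≈ -3.1377e-5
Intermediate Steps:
f = -8909 (f = -9 + 25*(-356) = -9 - 8900 = -8909)
H = -22961 (H = -9 + 152*((-30 - 1*12) - 109) = -9 + 152*((-30 - 12) - 109) = -9 + 152*(-42 - 109) = -9 + 152*(-151) = -9 - 22952 = -22961)
1/(H + f) = 1/(-22961 - 8909) = 1/(-31870) = -1/31870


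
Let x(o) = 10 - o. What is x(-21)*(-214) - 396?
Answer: -7030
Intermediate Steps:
x(-21)*(-214) - 396 = (10 - 1*(-21))*(-214) - 396 = (10 + 21)*(-214) - 396 = 31*(-214) - 396 = -6634 - 396 = -7030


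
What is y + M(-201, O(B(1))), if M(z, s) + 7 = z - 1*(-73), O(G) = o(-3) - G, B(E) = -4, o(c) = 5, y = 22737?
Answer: 22602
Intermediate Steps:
O(G) = 5 - G
M(z, s) = 66 + z (M(z, s) = -7 + (z - 1*(-73)) = -7 + (z + 73) = -7 + (73 + z) = 66 + z)
y + M(-201, O(B(1))) = 22737 + (66 - 201) = 22737 - 135 = 22602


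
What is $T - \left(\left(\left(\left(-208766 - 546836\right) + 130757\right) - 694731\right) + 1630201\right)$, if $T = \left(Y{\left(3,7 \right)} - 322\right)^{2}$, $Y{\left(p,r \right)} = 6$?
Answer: $-210769$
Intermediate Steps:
$T = 99856$ ($T = \left(6 - 322\right)^{2} = \left(-316\right)^{2} = 99856$)
$T - \left(\left(\left(\left(-208766 - 546836\right) + 130757\right) - 694731\right) + 1630201\right) = 99856 - \left(\left(\left(\left(-208766 - 546836\right) + 130757\right) - 694731\right) + 1630201\right) = 99856 - \left(\left(\left(-755602 + 130757\right) - 694731\right) + 1630201\right) = 99856 - \left(\left(-624845 - 694731\right) + 1630201\right) = 99856 - \left(-1319576 + 1630201\right) = 99856 - 310625 = -210769$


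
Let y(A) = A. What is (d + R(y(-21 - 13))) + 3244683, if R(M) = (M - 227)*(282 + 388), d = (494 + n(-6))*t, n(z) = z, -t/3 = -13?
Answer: 3088845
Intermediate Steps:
t = 39 (t = -3*(-13) = 39)
d = 19032 (d = (494 - 6)*39 = 488*39 = 19032)
R(M) = -152090 + 670*M (R(M) = (-227 + M)*670 = -152090 + 670*M)
(d + R(y(-21 - 13))) + 3244683 = (19032 + (-152090 + 670*(-21 - 13))) + 3244683 = (19032 + (-152090 + 670*(-34))) + 3244683 = (19032 + (-152090 - 22780)) + 3244683 = (19032 - 174870) + 3244683 = -155838 + 3244683 = 3088845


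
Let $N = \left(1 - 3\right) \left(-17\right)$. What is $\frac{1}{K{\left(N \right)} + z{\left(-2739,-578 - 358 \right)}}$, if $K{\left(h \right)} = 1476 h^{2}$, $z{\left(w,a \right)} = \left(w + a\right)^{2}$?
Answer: $\frac{1}{15211881} \approx 6.5738 \cdot 10^{-8}$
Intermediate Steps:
$N = 34$ ($N = \left(-2\right) \left(-17\right) = 34$)
$z{\left(w,a \right)} = \left(a + w\right)^{2}$
$\frac{1}{K{\left(N \right)} + z{\left(-2739,-578 - 358 \right)}} = \frac{1}{1476 \cdot 34^{2} + \left(\left(-578 - 358\right) - 2739\right)^{2}} = \frac{1}{1476 \cdot 1156 + \left(-936 - 2739\right)^{2}} = \frac{1}{1706256 + \left(-3675\right)^{2}} = \frac{1}{1706256 + 13505625} = \frac{1}{15211881}$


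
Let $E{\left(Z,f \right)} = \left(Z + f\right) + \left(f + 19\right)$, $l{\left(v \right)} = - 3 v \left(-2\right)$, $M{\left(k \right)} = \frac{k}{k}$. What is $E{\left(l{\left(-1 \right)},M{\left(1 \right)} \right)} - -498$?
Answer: $513$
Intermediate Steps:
$M{\left(k \right)} = 1$
$l{\left(v \right)} = 6 v$
$E{\left(Z,f \right)} = 19 + Z + 2 f$ ($E{\left(Z,f \right)} = \left(Z + f\right) + \left(19 + f\right) = 19 + Z + 2 f$)
$E{\left(l{\left(-1 \right)},M{\left(1 \right)} \right)} - -498 = \left(19 + 6 \left(-1\right) + 2 \cdot 1\right) - -498 = \left(19 - 6 + 2\right) + 498 = 15 + 498 = 513$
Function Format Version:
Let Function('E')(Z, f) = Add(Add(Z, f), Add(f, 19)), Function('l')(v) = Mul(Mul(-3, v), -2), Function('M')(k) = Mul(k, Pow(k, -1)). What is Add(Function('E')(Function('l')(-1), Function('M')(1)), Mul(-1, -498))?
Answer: 513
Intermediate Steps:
Function('M')(k) = 1
Function('l')(v) = Mul(6, v)
Function('E')(Z, f) = Add(19, Z, Mul(2, f)) (Function('E')(Z, f) = Add(Add(Z, f), Add(19, f)) = Add(19, Z, Mul(2, f)))
Add(Function('E')(Function('l')(-1), Function('M')(1)), Mul(-1, -498)) = Add(Add(19, Mul(6, -1), Mul(2, 1)), Mul(-1, -498)) = Add(Add(19, -6, 2), 498) = Add(15, 498) = 513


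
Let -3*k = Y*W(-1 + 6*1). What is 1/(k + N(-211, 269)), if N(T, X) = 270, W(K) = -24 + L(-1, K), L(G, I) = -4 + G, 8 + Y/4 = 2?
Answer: 1/38 ≈ 0.026316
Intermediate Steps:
Y = -24 (Y = -32 + 4*2 = -32 + 8 = -24)
W(K) = -29 (W(K) = -24 + (-4 - 1) = -24 - 5 = -29)
k = -232 (k = -(-8)*(-29) = -1/3*696 = -232)
1/(k + N(-211, 269)) = 1/(-232 + 270) = 1/38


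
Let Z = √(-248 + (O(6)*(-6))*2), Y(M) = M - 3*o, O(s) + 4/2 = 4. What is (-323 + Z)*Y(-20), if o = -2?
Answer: 4522 - 56*I*√17 ≈ 4522.0 - 230.89*I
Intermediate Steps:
O(s) = 2 (O(s) = -2 + 4 = 2)
Y(M) = 6 + M (Y(M) = M - 3*(-2) = M + 6 = 6 + M)
Z = 4*I*√17 (Z = √(-248 + (2*(-6))*2) = √(-248 - 12*2) = √(-248 - 24) = √(-272) = 4*I*√17 ≈ 16.492*I)
(-323 + Z)*Y(-20) = (-323 + 4*I*√17)*(6 - 20) = (-323 + 4*I*√17)*(-14) = 4522 - 56*I*√17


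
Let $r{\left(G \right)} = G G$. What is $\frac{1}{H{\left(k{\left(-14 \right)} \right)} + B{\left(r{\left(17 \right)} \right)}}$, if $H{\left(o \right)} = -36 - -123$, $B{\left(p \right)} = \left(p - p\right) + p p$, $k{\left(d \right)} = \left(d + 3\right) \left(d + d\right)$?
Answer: $\frac{1}{83608} \approx 1.1961 \cdot 10^{-5}$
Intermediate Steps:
$r{\left(G \right)} = G^{2}$
$k{\left(d \right)} = 2 d \left(3 + d\right)$ ($k{\left(d \right)} = \left(3 + d\right) 2 d = 2 d \left(3 + d\right)$)
$B{\left(p \right)} = p^{2}$ ($B{\left(p \right)} = 0 + p^{2} = p^{2}$)
$H{\left(o \right)} = 87$ ($H{\left(o \right)} = -36 + 123 = 87$)
$\frac{1}{H{\left(k{\left(-14 \right)} \right)} + B{\left(r{\left(17 \right)} \right)}} = \frac{1}{87 + \left(17^{2}\right)^{2}} = \frac{1}{87 + 289^{2}} = \frac{1}{87 + 83521} = \frac{1}{83608}$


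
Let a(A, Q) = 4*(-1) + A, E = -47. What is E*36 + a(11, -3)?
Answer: -1685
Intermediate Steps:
a(A, Q) = -4 + A
E*36 + a(11, -3) = -47*36 + (-4 + 11) = -1692 + 7 = -1685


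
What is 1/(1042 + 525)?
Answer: 1/1567 ≈ 0.00063816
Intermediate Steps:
1/(1042 + 525) = 1/1567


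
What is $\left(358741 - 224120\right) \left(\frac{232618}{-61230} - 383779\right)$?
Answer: $- \frac{1581730838750674}{30615} \approx -5.1665 \cdot 10^{10}$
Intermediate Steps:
$\left(358741 - 224120\right) \left(\frac{232618}{-61230} - 383779\right) = 134621 \left(232618 \left(- \frac{1}{61230}\right) - 383779\right) = 134621 \left(- \frac{116309}{30615} - 383779\right) = 134621 \left(- \frac{11749510394}{30615}\right) = - \frac{1581730838750674}{30615}$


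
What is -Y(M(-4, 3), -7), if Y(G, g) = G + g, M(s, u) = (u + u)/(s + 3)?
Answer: 13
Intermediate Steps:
M(s, u) = 2*u/(3 + s) (M(s, u) = (2*u)/(3 + s) = 2*u/(3 + s))
-Y(M(-4, 3), -7) = -(2*3/(3 - 4) - 7) = -(2*3/(-1) - 7) = -(2*3*(-1) - 7) = -(-6 - 7) = -1*(-13) = 13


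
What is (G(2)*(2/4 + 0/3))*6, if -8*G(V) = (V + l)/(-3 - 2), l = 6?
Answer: ⅗ ≈ 0.60000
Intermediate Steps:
G(V) = 3/20 + V/40 (G(V) = -(V + 6)/(8*(-3 - 2)) = -(6 + V)/(8*(-5)) = -(6 + V)*(-1)/(8*5) = -(-6/5 - V/5)/8 = 3/20 + V/40)
(G(2)*(2/4 + 0/3))*6 = ((3/20 + (1/40)*2)*(2/4 + 0/3))*6 = ((3/20 + 1/20)*(2*(¼) + 0*(⅓)))*6 = ((½ + 0)/5)*6 = ((⅕)*(½))*6 = (⅒)*6 = ⅗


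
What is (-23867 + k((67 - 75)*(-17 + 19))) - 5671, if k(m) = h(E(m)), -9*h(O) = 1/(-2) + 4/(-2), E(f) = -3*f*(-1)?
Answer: -531679/18 ≈ -29538.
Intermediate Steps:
E(f) = 3*f
h(O) = 5/18 (h(O) = -(1/(-2) + 4/(-2))/9 = -(1*(-½) + 4*(-½))/9 = -(-½ - 2)/9 = -⅑*(-5/2) = 5/18)
k(m) = 5/18
(-23867 + k((67 - 75)*(-17 + 19))) - 5671 = (-23867 + 5/18) - 5671 = -429601/18 - 5671 = -531679/18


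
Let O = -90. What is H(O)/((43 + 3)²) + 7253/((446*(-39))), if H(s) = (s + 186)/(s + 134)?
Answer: -42100843/101215686 ≈ -0.41595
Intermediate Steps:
H(s) = (186 + s)/(134 + s)
H(O)/((43 + 3)²) + 7253/((446*(-39))) = ((186 - 90)/(134 - 90))/((43 + 3)²) + 7253/((446*(-39))) = (96/44)/(46²) + 7253/(-17394) = ((1/44)*96)/2116 + 7253*(-1/17394) = (24/11)*(1/2116) - 7253/17394 = 6/5819 - 7253/17394 = -42100843/101215686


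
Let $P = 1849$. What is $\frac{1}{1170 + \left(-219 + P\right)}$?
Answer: $\frac{1}{2800} \approx 0.00035714$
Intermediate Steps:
$\frac{1}{1170 + \left(-219 + P\right)} = \frac{1}{1170 + \left(-219 + 1849\right)} = \frac{1}{1170 + 1630} = \frac{1}{2800}$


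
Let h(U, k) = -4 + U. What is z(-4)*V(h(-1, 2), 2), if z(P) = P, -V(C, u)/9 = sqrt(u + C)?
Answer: 36*I*sqrt(3) ≈ 62.354*I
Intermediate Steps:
V(C, u) = -9*sqrt(C + u) (V(C, u) = -9*sqrt(u + C) = -9*sqrt(C + u))
z(-4)*V(h(-1, 2), 2) = -(-36)*sqrt((-4 - 1) + 2) = -(-36)*sqrt(-5 + 2) = -(-36)*sqrt(-3) = -(-36)*I*sqrt(3) = 36*I*sqrt(3)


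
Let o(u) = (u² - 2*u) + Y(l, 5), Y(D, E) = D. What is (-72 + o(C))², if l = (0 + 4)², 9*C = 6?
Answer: 262144/81 ≈ 3236.3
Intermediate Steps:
C = ⅔ (C = (⅑)*6 = ⅔ ≈ 0.66667)
l = 16 (l = 4² = 16)
o(u) = 16 + u² - 2*u (o(u) = (u² - 2*u) + 16 = 16 + u² - 2*u)
(-72 + o(C))² = (-72 + (16 + (⅔)² - 2*⅔))² = (-72 + (16 + 4/9 - 4/3))² = (-72 + 136/9)² = (-512/9)² = 262144/81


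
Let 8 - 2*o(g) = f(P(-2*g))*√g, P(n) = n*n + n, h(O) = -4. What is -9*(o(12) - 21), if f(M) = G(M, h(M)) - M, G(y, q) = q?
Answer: 153 - 5004*√3 ≈ -8514.2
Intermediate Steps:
P(n) = n + n² (P(n) = n² + n = n + n²)
f(M) = -4 - M
o(g) = 4 - √g*(-4 + 2*g*(1 - 2*g))/2 (o(g) = 4 - (-4 - (-2*g)*(1 - 2*g))*√g/2 = 4 - (-4 - (-2)*g*(1 - 2*g))*√g/2 = 4 - (-4 + 2*g*(1 - 2*g))*√g/2 = 4 - √g*(-4 + 2*g*(1 - 2*g))/2)
-9*(o(12) - 21) = -9*((4 + √12*(2 + 12*(-1 + 2*12))) - 21) = -9*((4 + (2*√3)*(2 + 12*(-1 + 24))) - 21) = -9*((4 + (2*√3)*(2 + 12*23)) - 21) = -9*((4 + (2*√3)*(2 + 276)) - 21) = -9*((4 + (2*√3)*278) - 21) = -9*((4 + 556*√3) - 21) = -9*(-17 + 556*√3) = 153 - 5004*√3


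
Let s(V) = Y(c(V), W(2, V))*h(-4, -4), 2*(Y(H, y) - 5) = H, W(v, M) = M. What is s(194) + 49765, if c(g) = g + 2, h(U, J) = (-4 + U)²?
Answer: 56357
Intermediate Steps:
c(g) = 2 + g
Y(H, y) = 5 + H/2
s(V) = 384 + 32*V (s(V) = (5 + (2 + V)/2)*(-4 - 4)² = (5 + (1 + V/2))*(-8)² = (6 + V/2)*64 = 384 + 32*V)
s(194) + 49765 = (384 + 32*194) + 49765 = (384 + 6208) + 49765 = 6592 + 49765 = 56357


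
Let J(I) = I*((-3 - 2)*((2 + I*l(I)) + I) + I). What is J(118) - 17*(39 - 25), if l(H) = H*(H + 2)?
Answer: -985876314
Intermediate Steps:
l(H) = H*(2 + H)
J(I) = I*(-10 - 4*I - 5*I²*(2 + I)) (J(I) = I*((-3 - 2)*((2 + I*(I*(2 + I))) + I) + I) = I*(-5*((2 + I²*(2 + I)) + I) + I) = I*(-5*(2 + I + I²*(2 + I)) + I) = I*((-10 - 5*I - 5*I²*(2 + I)) + I) = I*(-10 - 4*I - 5*I²*(2 + I)))
J(118) - 17*(39 - 25) = -1*118*(10 + 4*118 + 5*118²*(2 + 118)) - 17*(39 - 25) = -1*118*(10 + 472 + 5*13924*120) - 17*14 = -1*118*(10 + 472 + 8354400) - 238 = -1*118*8354882 - 238 = -985876076 - 238 = -985876314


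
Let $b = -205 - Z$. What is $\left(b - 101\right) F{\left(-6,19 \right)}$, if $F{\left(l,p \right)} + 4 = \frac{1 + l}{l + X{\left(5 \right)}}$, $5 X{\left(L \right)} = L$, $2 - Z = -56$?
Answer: $1092$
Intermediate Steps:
$Z = 58$ ($Z = 2 - -56 = 2 + 56 = 58$)
$X{\left(L \right)} = \frac{L}{5}$
$b = -263$ ($b = -205 - 58 = -263$)
$F{\left(l,p \right)} = -3$ ($F{\left(l,p \right)} = -4 + \frac{1 + l}{l + \frac{1}{5} \cdot 5} = -4 + \frac{1 + l}{l + 1} = -4 + \frac{1 + l}{1 + l} = -4 + 1 = -3$)
$\left(b - 101\right) F{\left(-6,19 \right)} = \left(-263 - 101\right) \left(-3\right) = \left(-364\right) \left(-3\right) = 1092$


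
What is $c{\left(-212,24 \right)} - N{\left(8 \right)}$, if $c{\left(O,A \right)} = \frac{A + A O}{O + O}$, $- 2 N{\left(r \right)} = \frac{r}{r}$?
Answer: $\frac{1319}{106} \approx 12.443$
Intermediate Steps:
$N{\left(r \right)} = - \frac{1}{2}$ ($N{\left(r \right)} = - \frac{r \frac{1}{r}}{2} = \left(- \frac{1}{2}\right) 1 = - \frac{1}{2}$)
$c{\left(O,A \right)} = \frac{A + A O}{2 O}$
$c{\left(-212,24 \right)} - N{\left(8 \right)} = \frac{1}{2} \cdot 24 \frac{1}{-212} \left(1 - 212\right) - - \frac{1}{2} = \frac{1}{2} \cdot 24 \left(- \frac{1}{212}\right) \left(-211\right) + \frac{1}{2} = \frac{633}{53} + \frac{1}{2} = \frac{1319}{106}$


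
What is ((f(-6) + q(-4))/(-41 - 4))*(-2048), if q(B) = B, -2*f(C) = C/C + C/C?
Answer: -2048/9 ≈ -227.56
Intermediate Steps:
f(C) = -1 (f(C) = -(C/C + C/C)/2 = -(1 + 1)/2 = -½*2 = -1)
((f(-6) + q(-4))/(-41 - 4))*(-2048) = ((-1 - 4)/(-41 - 4))*(-2048) = -5/(-45)*(-2048) = -5*(-1/45)*(-2048) = (⅑)*(-2048) = -2048/9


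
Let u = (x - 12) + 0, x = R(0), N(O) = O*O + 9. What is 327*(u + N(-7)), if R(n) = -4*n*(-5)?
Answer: 15042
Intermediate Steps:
N(O) = 9 + O² (N(O) = O² + 9 = 9 + O²)
R(n) = 20*n
x = 0 (x = 20*0 = 0)
u = -12 (u = (0 - 12) + 0 = -12 + 0 = -12)
327*(u + N(-7)) = 327*(-12 + (9 + (-7)²)) = 327*(-12 + (9 + 49)) = 327*(-12 + 58) = 327*46 = 15042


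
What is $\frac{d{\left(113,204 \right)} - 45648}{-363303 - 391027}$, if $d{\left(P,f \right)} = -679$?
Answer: $\frac{46327}{754330} \approx 0.061415$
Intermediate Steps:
$\frac{d{\left(113,204 \right)} - 45648}{-363303 - 391027} = \frac{-679 - 45648}{-363303 - 391027} = \frac{-679 + \left(-57525 + 11877\right)}{-754330} = \left(-679 - 45648\right) \left(- \frac{1}{754330}\right) = \left(-46327\right) \left(- \frac{1}{754330}\right) = \frac{46327}{754330}$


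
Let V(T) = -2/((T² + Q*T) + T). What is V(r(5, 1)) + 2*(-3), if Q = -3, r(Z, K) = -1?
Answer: -20/3 ≈ -6.6667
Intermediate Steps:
V(T) = -2/(T² - 2*T) (V(T) = -2/((T² - 3*T) + T) = -2/(T² - 2*T))
V(r(5, 1)) + 2*(-3) = -2/(-1*(-2 - 1)) + 2*(-3) = -2*(-1)/(-3) - 6 = -2*(-1)*(-⅓) - 6 = -⅔ - 6 = -20/3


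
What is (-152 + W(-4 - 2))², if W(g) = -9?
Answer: 25921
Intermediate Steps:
(-152 + W(-4 - 2))² = (-152 - 9)² = (-161)² = 25921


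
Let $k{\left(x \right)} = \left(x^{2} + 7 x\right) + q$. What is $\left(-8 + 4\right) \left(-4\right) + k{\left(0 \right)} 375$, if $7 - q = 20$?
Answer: $-4859$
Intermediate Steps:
$q = -13$ ($q = 7 - 20 = -13$)
$k{\left(x \right)} = -13 + x^{2} + 7 x$ ($k{\left(x \right)} = \left(x^{2} + 7 x\right) - 13 = -13 + x^{2} + 7 x$)
$\left(-8 + 4\right) \left(-4\right) + k{\left(0 \right)} 375 = \left(-8 + 4\right) \left(-4\right) + \left(-13 + 0^{2} + 7 \cdot 0\right) 375 = \left(-4\right) \left(-4\right) + \left(-13 + 0 + 0\right) 375 = 16 - 4875 = -4859$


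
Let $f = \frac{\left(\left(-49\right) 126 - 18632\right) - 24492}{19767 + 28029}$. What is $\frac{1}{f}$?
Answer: $- \frac{23898}{24649} \approx -0.96953$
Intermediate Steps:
$f = - \frac{24649}{23898}$ ($f = \frac{\left(-6174 - 18632\right) - 24492}{47796} = \left(-24806 - 24492\right) \frac{1}{47796} = \left(-49298\right) \frac{1}{47796} = - \frac{24649}{23898} \approx -1.0314$)
$\frac{1}{f} = \frac{1}{- \frac{24649}{23898}} = - \frac{23898}{24649}$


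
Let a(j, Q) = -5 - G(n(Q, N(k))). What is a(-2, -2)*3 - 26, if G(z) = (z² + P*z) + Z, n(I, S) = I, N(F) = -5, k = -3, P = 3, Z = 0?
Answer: -35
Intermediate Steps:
G(z) = z² + 3*z (G(z) = (z² + 3*z) + 0 = z² + 3*z)
a(j, Q) = -5 - Q*(3 + Q)
a(-2, -2)*3 - 26 = (-5 - 1*(-2)² - 3*(-2))*3 - 26 = (-5 - 1*4 + 6)*3 - 26 = (-5 - 4 + 6)*3 - 26 = -3*3 - 26 = -9 - 26 = -35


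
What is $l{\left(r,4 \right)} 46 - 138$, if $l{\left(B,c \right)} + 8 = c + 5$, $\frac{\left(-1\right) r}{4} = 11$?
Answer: $-92$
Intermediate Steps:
$r = -44$ ($r = \left(-4\right) 11 = -44$)
$l{\left(B,c \right)} = -3 + c$ ($l{\left(B,c \right)} = -8 + \left(c + 5\right) = -8 + \left(5 + c\right) = -3 + c$)
$l{\left(r,4 \right)} 46 - 138 = \left(-3 + 4\right) 46 - 138 = 1 \cdot 46 - 138 = 46 - 138 = -92$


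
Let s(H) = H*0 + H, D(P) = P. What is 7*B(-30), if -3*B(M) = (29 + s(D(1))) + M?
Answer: 0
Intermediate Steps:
s(H) = H (s(H) = 0 + H = H)
B(M) = -10 - M/3 (B(M) = -((29 + 1) + M)/3 = -(30 + M)/3 = -10 - M/3)
7*B(-30) = 7*(-10 - ⅓*(-30)) = 7*(-10 + 10) = 7*0 = 0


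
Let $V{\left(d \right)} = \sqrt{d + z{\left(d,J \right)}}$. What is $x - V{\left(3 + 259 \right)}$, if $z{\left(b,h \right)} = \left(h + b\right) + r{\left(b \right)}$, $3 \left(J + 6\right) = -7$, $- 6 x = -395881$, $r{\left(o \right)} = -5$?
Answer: $\frac{395881}{6} - \frac{2 \sqrt{1149}}{3} \approx 65958.0$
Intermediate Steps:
$x = \frac{395881}{6}$ ($x = \left(- \frac{1}{6}\right) \left(-395881\right) = \frac{395881}{6} \approx 65980.0$)
$J = - \frac{25}{3}$ ($J = -6 + \frac{1}{3} \left(-7\right) = -6 - \frac{7}{3} = - \frac{25}{3} \approx -8.3333$)
$z{\left(b,h \right)} = -5 + b + h$ ($z{\left(b,h \right)} = \left(h + b\right) - 5 = \left(b + h\right) - 5 = -5 + b + h$)
$V{\left(d \right)} = \sqrt{- \frac{40}{3} + 2 d}$ ($V{\left(d \right)} = \sqrt{d - \left(\frac{40}{3} - d\right)} = \sqrt{d + \left(- \frac{40}{3} + d\right)} = \sqrt{- \frac{40}{3} + 2 d}$)
$x - V{\left(3 + 259 \right)} = \frac{395881}{6} - \frac{\sqrt{-120 + 18 \left(3 + 259\right)}}{3} = \frac{395881}{6} - \frac{\sqrt{-120 + 18 \cdot 262}}{3} = \frac{395881}{6} - \frac{\sqrt{-120 + 4716}}{3} = \frac{395881}{6} - \frac{\sqrt{4596}}{3} = \frac{395881}{6} - \frac{2 \sqrt{1149}}{3}$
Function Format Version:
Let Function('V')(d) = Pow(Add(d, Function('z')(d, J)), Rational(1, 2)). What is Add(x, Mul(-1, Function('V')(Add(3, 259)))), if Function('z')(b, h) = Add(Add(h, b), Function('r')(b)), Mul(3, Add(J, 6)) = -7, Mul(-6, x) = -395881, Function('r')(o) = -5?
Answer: Add(Rational(395881, 6), Mul(Rational(-2, 3), Pow(1149, Rational(1, 2)))) ≈ 65958.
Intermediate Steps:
x = Rational(395881, 6) (x = Mul(Rational(-1, 6), -395881) = Rational(395881, 6) ≈ 65980.)
J = Rational(-25, 3) (J = Add(-6, Mul(Rational(1, 3), -7)) = Add(-6, Rational(-7, 3)) = Rational(-25, 3) ≈ -8.3333)
Function('z')(b, h) = Add(-5, b, h) (Function('z')(b, h) = Add(Add(h, b), -5) = Add(Add(b, h), -5) = Add(-5, b, h))
Function('V')(d) = Pow(Add(Rational(-40, 3), Mul(2, d)), Rational(1, 2)) (Function('V')(d) = Pow(Add(d, Add(-5, d, Rational(-25, 3))), Rational(1, 2)) = Pow(Add(d, Add(Rational(-40, 3), d)), Rational(1, 2)) = Pow(Add(Rational(-40, 3), Mul(2, d)), Rational(1, 2)))
Add(x, Mul(-1, Function('V')(Add(3, 259)))) = Add(Rational(395881, 6), Mul(-1, Mul(Rational(1, 3), Pow(Add(-120, Mul(18, Add(3, 259))), Rational(1, 2))))) = Add(Rational(395881, 6), Mul(-1, Mul(Rational(1, 3), Pow(Add(-120, Mul(18, 262)), Rational(1, 2))))) = Add(Rational(395881, 6), Mul(-1, Mul(Rational(1, 3), Pow(Add(-120, 4716), Rational(1, 2))))) = Add(Rational(395881, 6), Mul(-1, Mul(Rational(1, 3), Pow(4596, Rational(1, 2))))) = Add(Rational(395881, 6), Mul(-1, Mul(Rational(1, 3), Mul(2, Pow(1149, Rational(1, 2)))))) = Add(Rational(395881, 6), Mul(-1, Mul(Rational(2, 3), Pow(1149, Rational(1, 2))))) = Add(Rational(395881, 6), Mul(Rational(-2, 3), Pow(1149, Rational(1, 2))))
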